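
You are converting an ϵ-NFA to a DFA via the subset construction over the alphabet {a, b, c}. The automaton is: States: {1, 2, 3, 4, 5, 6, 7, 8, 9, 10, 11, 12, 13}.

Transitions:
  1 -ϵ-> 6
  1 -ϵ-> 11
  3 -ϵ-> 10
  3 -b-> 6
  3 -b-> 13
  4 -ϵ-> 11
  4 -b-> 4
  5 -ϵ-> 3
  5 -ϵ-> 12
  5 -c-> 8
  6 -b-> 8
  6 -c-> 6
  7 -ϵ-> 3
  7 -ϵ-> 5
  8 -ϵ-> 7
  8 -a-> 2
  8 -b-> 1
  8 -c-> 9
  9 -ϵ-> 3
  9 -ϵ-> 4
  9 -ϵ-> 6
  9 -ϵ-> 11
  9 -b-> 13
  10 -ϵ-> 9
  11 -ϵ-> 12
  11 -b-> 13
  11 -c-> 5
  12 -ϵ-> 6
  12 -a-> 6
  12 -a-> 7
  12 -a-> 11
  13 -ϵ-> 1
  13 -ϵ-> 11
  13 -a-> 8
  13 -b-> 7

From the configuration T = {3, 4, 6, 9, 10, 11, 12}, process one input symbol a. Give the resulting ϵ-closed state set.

12 on a → {6, 7, 11}.
No a-transition from 3, 4, 6, 9, 10, 11.
Union after reading a: {6, 7, 11}.
Now take the ϵ-closure:
From 7 via ϵ: add 3, 5.
From 11 via ϵ: add 12.
From 3 via ϵ: add 10.
From 10 via ϵ: add 9.
From 9 via ϵ: add 4.
No new states can be added; the closed set is {3, 4, 5, 6, 7, 9, 10, 11, 12}.

{3, 4, 5, 6, 7, 9, 10, 11, 12}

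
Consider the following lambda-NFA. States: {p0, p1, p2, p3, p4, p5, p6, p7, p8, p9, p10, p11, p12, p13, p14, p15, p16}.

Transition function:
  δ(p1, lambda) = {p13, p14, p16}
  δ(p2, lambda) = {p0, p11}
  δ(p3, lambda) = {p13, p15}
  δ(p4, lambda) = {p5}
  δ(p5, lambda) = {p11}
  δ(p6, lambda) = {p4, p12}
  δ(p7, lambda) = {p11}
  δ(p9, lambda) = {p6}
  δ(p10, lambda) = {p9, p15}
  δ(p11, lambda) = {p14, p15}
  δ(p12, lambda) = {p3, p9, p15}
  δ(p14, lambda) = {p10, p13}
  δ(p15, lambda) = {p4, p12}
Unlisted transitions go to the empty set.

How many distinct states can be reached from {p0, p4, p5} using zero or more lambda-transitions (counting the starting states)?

12

Start with {p0, p4, p5}.
From p5 via lambda: add p11.
From p11 via lambda: add p14, p15.
From p14 via lambda: add p10, p13.
From p15 via lambda: add p12.
From p10 via lambda: add p9.
From p12 via lambda: add p3.
From p9 via lambda: add p6.
lambda-closure = {p0, p3, p4, p5, p6, p9, p10, p11, p12, p13, p14, p15}, which has 12 states.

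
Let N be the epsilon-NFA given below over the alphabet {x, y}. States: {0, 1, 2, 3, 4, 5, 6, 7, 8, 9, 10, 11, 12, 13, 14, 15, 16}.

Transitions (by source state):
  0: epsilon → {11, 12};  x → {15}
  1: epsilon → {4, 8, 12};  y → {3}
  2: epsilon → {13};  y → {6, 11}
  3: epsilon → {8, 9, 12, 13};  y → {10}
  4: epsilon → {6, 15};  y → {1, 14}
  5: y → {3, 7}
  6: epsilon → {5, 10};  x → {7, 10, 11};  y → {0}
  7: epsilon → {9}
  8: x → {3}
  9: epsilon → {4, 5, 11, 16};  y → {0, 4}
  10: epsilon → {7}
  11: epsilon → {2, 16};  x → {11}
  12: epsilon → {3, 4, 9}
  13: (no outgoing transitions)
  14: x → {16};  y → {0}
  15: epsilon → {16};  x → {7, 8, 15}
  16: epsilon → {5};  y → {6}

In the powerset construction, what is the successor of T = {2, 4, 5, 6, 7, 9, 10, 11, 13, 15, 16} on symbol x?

{2, 4, 5, 6, 7, 8, 9, 10, 11, 13, 15, 16}

6 on x → {7, 10, 11}.
11 on x → {11}.
15 on x → {7, 8, 15}.
No x-transition from 2, 4, 5, 7, 9, 10, 13, 16.
Union after reading x: {7, 8, 10, 11, 15}.
Now take the epsilon-closure:
From 7 via epsilon: add 9.
From 11 via epsilon: add 2, 16.
From 2 via epsilon: add 13.
From 9 via epsilon: add 4, 5.
From 4 via epsilon: add 6.
No new states can be added; the closed set is {2, 4, 5, 6, 7, 8, 9, 10, 11, 13, 15, 16}.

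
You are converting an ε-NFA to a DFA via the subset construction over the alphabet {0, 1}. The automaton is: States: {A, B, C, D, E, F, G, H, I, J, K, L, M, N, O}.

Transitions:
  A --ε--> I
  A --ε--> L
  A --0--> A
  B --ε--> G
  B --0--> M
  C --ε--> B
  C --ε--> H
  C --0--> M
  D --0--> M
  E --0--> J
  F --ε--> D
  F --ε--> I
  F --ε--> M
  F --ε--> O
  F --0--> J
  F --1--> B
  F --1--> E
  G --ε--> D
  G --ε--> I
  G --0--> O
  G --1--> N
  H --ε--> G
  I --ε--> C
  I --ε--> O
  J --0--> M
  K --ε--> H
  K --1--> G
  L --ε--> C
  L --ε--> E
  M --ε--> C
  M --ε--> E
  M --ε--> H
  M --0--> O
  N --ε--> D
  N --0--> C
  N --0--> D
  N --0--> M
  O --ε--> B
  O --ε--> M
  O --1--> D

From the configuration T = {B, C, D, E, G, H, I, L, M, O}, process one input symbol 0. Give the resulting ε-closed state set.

{B, C, D, E, G, H, I, J, M, O}

B on 0 → {M}.
C on 0 → {M}.
D on 0 → {M}.
E on 0 → {J}.
G on 0 → {O}.
M on 0 → {O}.
No 0-transition from H, I, L, O.
Union after reading 0: {J, M, O}.
Now take the ε-closure:
From M via ε: add C, E, H.
From O via ε: add B.
From B via ε: add G.
From G via ε: add D, I.
No new states can be added; the closed set is {B, C, D, E, G, H, I, J, M, O}.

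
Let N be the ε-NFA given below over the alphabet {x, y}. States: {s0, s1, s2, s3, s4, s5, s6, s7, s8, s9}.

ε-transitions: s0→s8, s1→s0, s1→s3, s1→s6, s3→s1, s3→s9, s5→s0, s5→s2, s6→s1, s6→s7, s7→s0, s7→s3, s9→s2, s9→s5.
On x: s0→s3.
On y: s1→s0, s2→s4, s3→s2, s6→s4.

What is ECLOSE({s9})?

Start with {s9}.
From s9 via ε: add s2, s5.
From s5 via ε: add s0.
From s0 via ε: add s8.
No new states can be added; the closed set is {s0, s2, s5, s8, s9}.

{s0, s2, s5, s8, s9}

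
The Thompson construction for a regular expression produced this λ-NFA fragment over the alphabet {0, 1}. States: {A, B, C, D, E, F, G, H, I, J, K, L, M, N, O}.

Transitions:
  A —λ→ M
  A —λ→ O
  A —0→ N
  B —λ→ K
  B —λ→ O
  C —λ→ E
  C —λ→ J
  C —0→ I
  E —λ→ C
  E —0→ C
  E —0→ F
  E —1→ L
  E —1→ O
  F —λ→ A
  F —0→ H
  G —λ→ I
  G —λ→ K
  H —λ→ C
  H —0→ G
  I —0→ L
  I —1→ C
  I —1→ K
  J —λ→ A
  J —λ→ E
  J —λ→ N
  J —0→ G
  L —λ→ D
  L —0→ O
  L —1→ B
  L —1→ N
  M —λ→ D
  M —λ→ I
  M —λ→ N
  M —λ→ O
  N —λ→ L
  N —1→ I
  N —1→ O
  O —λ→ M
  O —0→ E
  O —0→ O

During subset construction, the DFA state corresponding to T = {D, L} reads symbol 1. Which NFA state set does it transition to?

{B, D, I, K, L, M, N, O}

L on 1 → {B, N}.
No 1-transition from D.
Union after reading 1: {B, N}.
Now take the λ-closure:
From B via λ: add K, O.
From N via λ: add L.
From L via λ: add D.
From O via λ: add M.
From M via λ: add I.
No new states can be added; the closed set is {B, D, I, K, L, M, N, O}.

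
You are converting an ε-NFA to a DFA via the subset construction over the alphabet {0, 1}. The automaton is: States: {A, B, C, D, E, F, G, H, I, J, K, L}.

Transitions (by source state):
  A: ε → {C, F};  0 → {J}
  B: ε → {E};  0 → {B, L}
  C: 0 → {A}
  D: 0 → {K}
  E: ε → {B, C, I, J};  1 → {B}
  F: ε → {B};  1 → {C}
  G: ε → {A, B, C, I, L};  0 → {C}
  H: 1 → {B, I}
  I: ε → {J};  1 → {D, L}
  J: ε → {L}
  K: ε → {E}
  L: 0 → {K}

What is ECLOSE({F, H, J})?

Start with {F, H, J}.
From F via ε: add B.
From J via ε: add L.
From B via ε: add E.
From E via ε: add C, I.
No new states can be added; the closed set is {B, C, E, F, H, I, J, L}.

{B, C, E, F, H, I, J, L}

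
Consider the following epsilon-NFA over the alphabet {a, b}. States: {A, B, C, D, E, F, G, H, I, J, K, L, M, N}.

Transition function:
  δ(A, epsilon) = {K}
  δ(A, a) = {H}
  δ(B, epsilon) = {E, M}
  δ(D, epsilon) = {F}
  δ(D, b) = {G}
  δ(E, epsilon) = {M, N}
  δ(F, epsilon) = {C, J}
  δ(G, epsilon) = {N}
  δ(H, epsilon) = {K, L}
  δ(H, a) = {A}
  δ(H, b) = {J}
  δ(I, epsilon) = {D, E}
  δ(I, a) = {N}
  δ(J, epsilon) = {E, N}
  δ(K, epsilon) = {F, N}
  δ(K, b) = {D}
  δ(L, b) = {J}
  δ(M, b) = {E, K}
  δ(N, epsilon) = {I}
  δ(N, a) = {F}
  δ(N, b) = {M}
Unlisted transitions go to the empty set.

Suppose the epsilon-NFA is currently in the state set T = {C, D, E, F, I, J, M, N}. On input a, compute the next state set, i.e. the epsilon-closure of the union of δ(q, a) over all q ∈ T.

I on a → {N}.
N on a → {F}.
No a-transition from C, D, E, F, J, M.
Union after reading a: {F, N}.
Now take the epsilon-closure:
From F via epsilon: add C, J.
From N via epsilon: add I.
From I via epsilon: add D, E.
From E via epsilon: add M.
No new states can be added; the closed set is {C, D, E, F, I, J, M, N}.

{C, D, E, F, I, J, M, N}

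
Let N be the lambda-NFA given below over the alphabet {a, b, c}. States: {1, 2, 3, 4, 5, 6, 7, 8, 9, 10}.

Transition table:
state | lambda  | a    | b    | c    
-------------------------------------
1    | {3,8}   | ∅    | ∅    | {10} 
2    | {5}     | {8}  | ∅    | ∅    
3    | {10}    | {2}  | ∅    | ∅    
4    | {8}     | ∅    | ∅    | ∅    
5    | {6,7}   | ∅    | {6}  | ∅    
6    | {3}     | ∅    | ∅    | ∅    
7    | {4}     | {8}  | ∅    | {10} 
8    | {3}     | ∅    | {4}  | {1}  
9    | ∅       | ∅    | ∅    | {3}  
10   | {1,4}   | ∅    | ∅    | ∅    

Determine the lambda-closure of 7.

Start with {7}.
From 7 via lambda: add 4.
From 4 via lambda: add 8.
From 8 via lambda: add 3.
From 3 via lambda: add 10.
From 10 via lambda: add 1.
No new states can be added; the closed set is {1, 3, 4, 7, 8, 10}.

{1, 3, 4, 7, 8, 10}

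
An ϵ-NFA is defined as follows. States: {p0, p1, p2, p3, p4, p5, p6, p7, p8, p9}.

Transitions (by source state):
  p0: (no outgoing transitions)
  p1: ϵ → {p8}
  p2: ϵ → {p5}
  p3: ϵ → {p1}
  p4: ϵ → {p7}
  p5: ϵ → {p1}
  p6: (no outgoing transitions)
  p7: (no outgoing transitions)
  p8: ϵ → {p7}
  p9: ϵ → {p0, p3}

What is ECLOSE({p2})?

Start with {p2}.
From p2 via ϵ: add p5.
From p5 via ϵ: add p1.
From p1 via ϵ: add p8.
From p8 via ϵ: add p7.
No new states can be added; the closed set is {p1, p2, p5, p7, p8}.

{p1, p2, p5, p7, p8}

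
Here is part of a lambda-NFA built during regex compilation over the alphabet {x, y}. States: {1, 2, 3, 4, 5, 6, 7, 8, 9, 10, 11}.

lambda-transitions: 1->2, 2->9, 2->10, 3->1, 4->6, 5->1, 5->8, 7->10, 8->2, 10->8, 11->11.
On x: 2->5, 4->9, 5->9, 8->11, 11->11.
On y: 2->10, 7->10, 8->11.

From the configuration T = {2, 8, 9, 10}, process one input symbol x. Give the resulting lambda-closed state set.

{1, 2, 5, 8, 9, 10, 11}

2 on x → {5}.
8 on x → {11}.
No x-transition from 9, 10.
Union after reading x: {5, 11}.
Now take the lambda-closure:
From 5 via lambda: add 1, 8.
From 1 via lambda: add 2.
From 2 via lambda: add 9, 10.
No new states can be added; the closed set is {1, 2, 5, 8, 9, 10, 11}.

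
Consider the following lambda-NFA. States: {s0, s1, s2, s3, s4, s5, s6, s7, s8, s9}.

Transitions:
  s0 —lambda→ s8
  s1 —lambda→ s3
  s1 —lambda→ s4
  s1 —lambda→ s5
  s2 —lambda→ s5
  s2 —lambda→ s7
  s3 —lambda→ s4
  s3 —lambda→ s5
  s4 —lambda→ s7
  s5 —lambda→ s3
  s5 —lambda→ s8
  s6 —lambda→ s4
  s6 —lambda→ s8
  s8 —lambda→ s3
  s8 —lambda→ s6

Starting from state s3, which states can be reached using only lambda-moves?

Start with {s3}.
From s3 via lambda: add s4, s5.
From s4 via lambda: add s7.
From s5 via lambda: add s8.
From s8 via lambda: add s6.
No new states can be added; the closed set is {s3, s4, s5, s6, s7, s8}.

{s3, s4, s5, s6, s7, s8}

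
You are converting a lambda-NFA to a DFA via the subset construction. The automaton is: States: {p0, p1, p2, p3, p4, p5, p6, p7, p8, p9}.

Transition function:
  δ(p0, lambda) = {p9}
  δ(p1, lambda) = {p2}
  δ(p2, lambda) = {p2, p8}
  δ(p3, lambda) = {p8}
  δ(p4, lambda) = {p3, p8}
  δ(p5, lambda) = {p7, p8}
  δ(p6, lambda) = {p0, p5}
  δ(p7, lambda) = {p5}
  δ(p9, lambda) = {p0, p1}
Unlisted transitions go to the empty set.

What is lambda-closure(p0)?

Start with {p0}.
From p0 via lambda: add p9.
From p9 via lambda: add p1.
From p1 via lambda: add p2.
From p2 via lambda: add p8.
No new states can be added; the closed set is {p0, p1, p2, p8, p9}.

{p0, p1, p2, p8, p9}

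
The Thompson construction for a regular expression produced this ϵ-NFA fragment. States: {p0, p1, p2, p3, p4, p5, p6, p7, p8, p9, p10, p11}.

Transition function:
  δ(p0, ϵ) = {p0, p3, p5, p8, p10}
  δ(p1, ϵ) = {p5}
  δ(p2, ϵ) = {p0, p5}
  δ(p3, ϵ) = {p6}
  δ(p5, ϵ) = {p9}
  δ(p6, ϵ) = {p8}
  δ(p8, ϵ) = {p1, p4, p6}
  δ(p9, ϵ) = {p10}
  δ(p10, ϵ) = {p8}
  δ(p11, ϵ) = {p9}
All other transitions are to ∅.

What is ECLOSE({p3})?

Start with {p3}.
From p3 via ϵ: add p6.
From p6 via ϵ: add p8.
From p8 via ϵ: add p1, p4.
From p1 via ϵ: add p5.
From p5 via ϵ: add p9.
From p9 via ϵ: add p10.
No new states can be added; the closed set is {p1, p3, p4, p5, p6, p8, p9, p10}.

{p1, p3, p4, p5, p6, p8, p9, p10}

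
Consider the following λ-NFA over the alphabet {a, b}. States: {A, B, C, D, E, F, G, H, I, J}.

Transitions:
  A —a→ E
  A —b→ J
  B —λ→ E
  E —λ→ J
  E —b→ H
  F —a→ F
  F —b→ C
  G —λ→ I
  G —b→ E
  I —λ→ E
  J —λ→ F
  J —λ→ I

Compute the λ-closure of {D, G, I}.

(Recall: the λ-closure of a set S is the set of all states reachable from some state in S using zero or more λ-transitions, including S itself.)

Start with {D, G, I}.
From I via λ: add E.
From E via λ: add J.
From J via λ: add F.
No new states can be added; the closed set is {D, E, F, G, I, J}.

{D, E, F, G, I, J}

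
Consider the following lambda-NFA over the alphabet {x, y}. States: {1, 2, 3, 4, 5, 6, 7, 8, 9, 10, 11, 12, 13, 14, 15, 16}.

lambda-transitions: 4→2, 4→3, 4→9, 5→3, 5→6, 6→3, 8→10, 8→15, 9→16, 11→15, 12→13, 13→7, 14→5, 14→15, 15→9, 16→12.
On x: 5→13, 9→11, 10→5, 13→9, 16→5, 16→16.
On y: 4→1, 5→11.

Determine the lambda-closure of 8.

{7, 8, 9, 10, 12, 13, 15, 16}

Start with {8}.
From 8 via lambda: add 10, 15.
From 15 via lambda: add 9.
From 9 via lambda: add 16.
From 16 via lambda: add 12.
From 12 via lambda: add 13.
From 13 via lambda: add 7.
No new states can be added; the closed set is {7, 8, 9, 10, 12, 13, 15, 16}.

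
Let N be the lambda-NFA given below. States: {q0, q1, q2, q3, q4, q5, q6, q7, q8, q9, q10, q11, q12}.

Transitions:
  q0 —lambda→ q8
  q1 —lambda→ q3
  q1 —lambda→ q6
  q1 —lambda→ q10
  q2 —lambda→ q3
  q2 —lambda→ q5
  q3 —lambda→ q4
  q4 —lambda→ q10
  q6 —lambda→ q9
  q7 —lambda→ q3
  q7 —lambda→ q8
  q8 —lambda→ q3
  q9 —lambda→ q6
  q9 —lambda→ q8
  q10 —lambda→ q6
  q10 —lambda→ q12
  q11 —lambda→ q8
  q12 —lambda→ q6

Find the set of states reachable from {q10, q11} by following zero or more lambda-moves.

Start with {q10, q11}.
From q10 via lambda: add q6, q12.
From q11 via lambda: add q8.
From q6 via lambda: add q9.
From q8 via lambda: add q3.
From q3 via lambda: add q4.
No new states can be added; the closed set is {q3, q4, q6, q8, q9, q10, q11, q12}.

{q3, q4, q6, q8, q9, q10, q11, q12}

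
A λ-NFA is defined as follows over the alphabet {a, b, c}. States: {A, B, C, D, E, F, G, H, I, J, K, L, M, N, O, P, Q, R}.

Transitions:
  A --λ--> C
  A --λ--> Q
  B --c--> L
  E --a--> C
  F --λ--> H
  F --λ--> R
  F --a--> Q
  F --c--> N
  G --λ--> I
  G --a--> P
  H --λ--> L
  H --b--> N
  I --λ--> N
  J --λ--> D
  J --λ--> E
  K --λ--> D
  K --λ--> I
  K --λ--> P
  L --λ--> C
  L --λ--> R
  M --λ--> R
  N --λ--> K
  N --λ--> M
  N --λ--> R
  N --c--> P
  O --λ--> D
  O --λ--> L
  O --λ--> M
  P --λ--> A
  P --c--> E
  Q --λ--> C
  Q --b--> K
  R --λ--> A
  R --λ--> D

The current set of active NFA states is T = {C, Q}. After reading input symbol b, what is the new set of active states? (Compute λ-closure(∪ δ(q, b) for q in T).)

Q on b → {K}.
No b-transition from C.
Union after reading b: {K}.
Now take the λ-closure:
From K via λ: add D, I, P.
From I via λ: add N.
From P via λ: add A.
From A via λ: add C, Q.
From N via λ: add M, R.
No new states can be added; the closed set is {A, C, D, I, K, M, N, P, Q, R}.

{A, C, D, I, K, M, N, P, Q, R}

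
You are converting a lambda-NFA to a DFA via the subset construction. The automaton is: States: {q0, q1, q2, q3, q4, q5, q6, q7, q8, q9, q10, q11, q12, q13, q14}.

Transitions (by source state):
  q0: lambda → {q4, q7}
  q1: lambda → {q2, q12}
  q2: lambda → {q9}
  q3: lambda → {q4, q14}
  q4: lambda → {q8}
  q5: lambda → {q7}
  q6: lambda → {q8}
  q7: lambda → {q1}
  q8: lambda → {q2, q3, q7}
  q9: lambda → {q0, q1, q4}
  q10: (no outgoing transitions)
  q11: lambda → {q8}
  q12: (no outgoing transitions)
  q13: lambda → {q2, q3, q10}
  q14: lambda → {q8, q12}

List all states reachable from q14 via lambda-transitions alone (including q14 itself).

Start with {q14}.
From q14 via lambda: add q8, q12.
From q8 via lambda: add q2, q3, q7.
From q2 via lambda: add q9.
From q3 via lambda: add q4.
From q7 via lambda: add q1.
From q9 via lambda: add q0.
No new states can be added; the closed set is {q0, q1, q2, q3, q4, q7, q8, q9, q12, q14}.

{q0, q1, q2, q3, q4, q7, q8, q9, q12, q14}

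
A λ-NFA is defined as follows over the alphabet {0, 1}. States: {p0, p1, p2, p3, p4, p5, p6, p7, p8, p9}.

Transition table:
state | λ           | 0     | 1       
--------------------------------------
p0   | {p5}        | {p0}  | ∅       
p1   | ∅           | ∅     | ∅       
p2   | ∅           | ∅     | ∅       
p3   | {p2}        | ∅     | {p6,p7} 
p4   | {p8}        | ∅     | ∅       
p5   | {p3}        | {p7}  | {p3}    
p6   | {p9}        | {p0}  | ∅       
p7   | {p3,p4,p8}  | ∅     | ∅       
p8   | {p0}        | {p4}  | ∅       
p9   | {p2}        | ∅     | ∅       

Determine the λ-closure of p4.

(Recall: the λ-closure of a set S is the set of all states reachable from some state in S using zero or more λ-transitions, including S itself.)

{p0, p2, p3, p4, p5, p8}

Start with {p4}.
From p4 via λ: add p8.
From p8 via λ: add p0.
From p0 via λ: add p5.
From p5 via λ: add p3.
From p3 via λ: add p2.
No new states can be added; the closed set is {p0, p2, p3, p4, p5, p8}.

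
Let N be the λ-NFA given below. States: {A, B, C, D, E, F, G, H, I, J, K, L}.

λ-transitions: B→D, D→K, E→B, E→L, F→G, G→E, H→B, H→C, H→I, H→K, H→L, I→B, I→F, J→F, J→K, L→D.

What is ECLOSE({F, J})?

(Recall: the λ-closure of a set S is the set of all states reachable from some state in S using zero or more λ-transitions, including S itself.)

Start with {F, J}.
From F via λ: add G.
From J via λ: add K.
From G via λ: add E.
From E via λ: add B, L.
From B via λ: add D.
No new states can be added; the closed set is {B, D, E, F, G, J, K, L}.

{B, D, E, F, G, J, K, L}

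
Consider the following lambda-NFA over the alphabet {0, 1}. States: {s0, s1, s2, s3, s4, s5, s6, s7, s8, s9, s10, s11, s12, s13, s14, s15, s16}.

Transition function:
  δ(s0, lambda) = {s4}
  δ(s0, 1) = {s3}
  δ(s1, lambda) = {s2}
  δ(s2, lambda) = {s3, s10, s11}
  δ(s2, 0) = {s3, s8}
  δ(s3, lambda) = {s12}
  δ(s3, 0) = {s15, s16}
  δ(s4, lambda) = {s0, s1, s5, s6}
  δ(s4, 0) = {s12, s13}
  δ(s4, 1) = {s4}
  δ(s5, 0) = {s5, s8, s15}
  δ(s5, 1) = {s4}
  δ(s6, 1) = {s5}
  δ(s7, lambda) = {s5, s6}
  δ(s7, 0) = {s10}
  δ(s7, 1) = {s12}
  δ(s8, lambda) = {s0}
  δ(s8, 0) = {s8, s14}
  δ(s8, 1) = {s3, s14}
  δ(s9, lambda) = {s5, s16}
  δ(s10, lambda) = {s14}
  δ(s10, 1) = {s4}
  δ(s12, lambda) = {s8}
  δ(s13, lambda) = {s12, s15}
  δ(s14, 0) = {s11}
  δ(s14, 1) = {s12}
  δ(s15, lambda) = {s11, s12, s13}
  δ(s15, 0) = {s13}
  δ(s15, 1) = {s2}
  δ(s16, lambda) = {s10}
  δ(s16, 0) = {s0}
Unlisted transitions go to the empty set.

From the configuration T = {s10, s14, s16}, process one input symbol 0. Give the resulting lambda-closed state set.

{s0, s1, s2, s3, s4, s5, s6, s8, s10, s11, s12, s14}

s14 on 0 → {s11}.
s16 on 0 → {s0}.
No 0-transition from s10.
Union after reading 0: {s0, s11}.
Now take the lambda-closure:
From s0 via lambda: add s4.
From s4 via lambda: add s1, s5, s6.
From s1 via lambda: add s2.
From s2 via lambda: add s3, s10.
From s3 via lambda: add s12.
From s10 via lambda: add s14.
From s12 via lambda: add s8.
No new states can be added; the closed set is {s0, s1, s2, s3, s4, s5, s6, s8, s10, s11, s12, s14}.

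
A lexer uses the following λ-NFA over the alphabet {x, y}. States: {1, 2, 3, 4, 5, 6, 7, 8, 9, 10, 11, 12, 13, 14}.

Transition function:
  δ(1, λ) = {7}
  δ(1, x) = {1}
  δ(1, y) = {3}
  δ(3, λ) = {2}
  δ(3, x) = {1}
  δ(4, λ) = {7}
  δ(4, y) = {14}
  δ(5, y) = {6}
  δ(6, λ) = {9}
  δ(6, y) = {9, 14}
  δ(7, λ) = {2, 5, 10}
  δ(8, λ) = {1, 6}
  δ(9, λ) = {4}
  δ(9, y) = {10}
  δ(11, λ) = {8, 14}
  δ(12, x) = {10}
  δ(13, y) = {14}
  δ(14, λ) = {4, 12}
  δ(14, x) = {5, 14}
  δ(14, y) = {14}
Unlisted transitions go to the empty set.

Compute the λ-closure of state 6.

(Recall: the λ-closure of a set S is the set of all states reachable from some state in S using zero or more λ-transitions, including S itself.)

Start with {6}.
From 6 via λ: add 9.
From 9 via λ: add 4.
From 4 via λ: add 7.
From 7 via λ: add 2, 5, 10.
No new states can be added; the closed set is {2, 4, 5, 6, 7, 9, 10}.

{2, 4, 5, 6, 7, 9, 10}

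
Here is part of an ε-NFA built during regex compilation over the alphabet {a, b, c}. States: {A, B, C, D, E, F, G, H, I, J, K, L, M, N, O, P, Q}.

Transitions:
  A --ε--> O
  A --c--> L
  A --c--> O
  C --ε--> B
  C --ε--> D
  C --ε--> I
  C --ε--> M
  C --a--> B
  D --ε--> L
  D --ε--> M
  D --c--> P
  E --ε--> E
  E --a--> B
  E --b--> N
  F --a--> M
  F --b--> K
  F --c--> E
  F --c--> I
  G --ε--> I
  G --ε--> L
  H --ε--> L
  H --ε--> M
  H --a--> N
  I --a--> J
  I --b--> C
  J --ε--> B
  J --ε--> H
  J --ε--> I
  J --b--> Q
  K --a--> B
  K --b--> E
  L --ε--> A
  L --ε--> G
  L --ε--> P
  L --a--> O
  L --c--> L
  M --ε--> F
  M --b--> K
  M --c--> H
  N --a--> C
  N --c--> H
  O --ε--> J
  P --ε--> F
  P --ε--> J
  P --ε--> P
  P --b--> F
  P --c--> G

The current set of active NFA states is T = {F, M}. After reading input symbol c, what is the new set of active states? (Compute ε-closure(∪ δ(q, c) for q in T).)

{A, B, E, F, G, H, I, J, L, M, O, P}

F on c → {E, I}.
M on c → {H}.
Union after reading c: {E, H, I}.
Now take the ε-closure:
From H via ε: add L, M.
From L via ε: add A, G, P.
From M via ε: add F.
From A via ε: add O.
From P via ε: add J.
From J via ε: add B.
No new states can be added; the closed set is {A, B, E, F, G, H, I, J, L, M, O, P}.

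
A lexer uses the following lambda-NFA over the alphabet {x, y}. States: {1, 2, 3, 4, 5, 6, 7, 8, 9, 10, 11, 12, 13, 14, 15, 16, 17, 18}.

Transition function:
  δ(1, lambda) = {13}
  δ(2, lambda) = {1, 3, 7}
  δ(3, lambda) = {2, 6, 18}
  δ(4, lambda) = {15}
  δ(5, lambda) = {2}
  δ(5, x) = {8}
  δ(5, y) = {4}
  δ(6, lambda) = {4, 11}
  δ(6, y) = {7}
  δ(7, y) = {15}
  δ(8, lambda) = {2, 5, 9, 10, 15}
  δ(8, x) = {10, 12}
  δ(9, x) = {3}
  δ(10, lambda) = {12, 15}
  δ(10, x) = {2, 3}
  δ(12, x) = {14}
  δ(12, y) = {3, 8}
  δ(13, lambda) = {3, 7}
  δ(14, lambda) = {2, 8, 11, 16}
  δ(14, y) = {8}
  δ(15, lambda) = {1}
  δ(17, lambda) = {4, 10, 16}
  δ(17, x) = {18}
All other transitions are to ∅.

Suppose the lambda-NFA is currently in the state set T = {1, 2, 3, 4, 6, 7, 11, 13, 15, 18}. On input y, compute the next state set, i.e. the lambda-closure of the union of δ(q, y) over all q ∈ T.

{1, 2, 3, 4, 6, 7, 11, 13, 15, 18}

6 on y → {7}.
7 on y → {15}.
No y-transition from 1, 2, 3, 4, 11, 13, 15, 18.
Union after reading y: {7, 15}.
Now take the lambda-closure:
From 15 via lambda: add 1.
From 1 via lambda: add 13.
From 13 via lambda: add 3.
From 3 via lambda: add 2, 6, 18.
From 6 via lambda: add 4, 11.
No new states can be added; the closed set is {1, 2, 3, 4, 6, 7, 11, 13, 15, 18}.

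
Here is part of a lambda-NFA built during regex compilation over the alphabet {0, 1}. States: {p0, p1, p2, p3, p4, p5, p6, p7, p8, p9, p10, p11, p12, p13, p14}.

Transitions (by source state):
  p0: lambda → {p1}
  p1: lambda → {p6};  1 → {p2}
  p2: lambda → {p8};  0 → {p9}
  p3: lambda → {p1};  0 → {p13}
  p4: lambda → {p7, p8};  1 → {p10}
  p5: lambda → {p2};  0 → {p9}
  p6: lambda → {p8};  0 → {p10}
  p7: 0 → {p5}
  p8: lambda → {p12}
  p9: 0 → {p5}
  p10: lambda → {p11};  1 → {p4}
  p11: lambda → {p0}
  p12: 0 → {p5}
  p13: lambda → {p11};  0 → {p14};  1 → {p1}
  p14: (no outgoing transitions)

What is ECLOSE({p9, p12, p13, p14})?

{p0, p1, p6, p8, p9, p11, p12, p13, p14}

Start with {p9, p12, p13, p14}.
From p13 via lambda: add p11.
From p11 via lambda: add p0.
From p0 via lambda: add p1.
From p1 via lambda: add p6.
From p6 via lambda: add p8.
No new states can be added; the closed set is {p0, p1, p6, p8, p9, p11, p12, p13, p14}.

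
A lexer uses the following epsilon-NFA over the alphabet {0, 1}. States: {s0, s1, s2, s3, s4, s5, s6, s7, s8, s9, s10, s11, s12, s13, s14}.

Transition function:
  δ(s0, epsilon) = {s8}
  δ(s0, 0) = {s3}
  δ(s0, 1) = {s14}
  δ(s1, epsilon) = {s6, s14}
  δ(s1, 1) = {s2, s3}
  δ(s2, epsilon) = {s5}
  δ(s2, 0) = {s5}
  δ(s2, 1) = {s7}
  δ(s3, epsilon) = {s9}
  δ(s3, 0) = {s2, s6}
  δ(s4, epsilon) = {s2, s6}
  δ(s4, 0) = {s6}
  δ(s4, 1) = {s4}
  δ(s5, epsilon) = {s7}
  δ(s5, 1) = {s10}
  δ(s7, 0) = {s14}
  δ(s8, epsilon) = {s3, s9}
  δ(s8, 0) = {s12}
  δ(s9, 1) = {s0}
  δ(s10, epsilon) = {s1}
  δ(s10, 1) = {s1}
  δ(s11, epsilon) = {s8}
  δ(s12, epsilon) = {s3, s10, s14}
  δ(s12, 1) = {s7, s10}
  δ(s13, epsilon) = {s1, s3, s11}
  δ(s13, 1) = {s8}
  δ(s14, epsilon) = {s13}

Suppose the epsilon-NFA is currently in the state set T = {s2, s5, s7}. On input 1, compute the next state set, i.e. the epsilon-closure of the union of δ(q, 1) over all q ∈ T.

{s1, s3, s6, s7, s8, s9, s10, s11, s13, s14}

s2 on 1 → {s7}.
s5 on 1 → {s10}.
No 1-transition from s7.
Union after reading 1: {s7, s10}.
Now take the epsilon-closure:
From s10 via epsilon: add s1.
From s1 via epsilon: add s6, s14.
From s14 via epsilon: add s13.
From s13 via epsilon: add s3, s11.
From s3 via epsilon: add s9.
From s11 via epsilon: add s8.
No new states can be added; the closed set is {s1, s3, s6, s7, s8, s9, s10, s11, s13, s14}.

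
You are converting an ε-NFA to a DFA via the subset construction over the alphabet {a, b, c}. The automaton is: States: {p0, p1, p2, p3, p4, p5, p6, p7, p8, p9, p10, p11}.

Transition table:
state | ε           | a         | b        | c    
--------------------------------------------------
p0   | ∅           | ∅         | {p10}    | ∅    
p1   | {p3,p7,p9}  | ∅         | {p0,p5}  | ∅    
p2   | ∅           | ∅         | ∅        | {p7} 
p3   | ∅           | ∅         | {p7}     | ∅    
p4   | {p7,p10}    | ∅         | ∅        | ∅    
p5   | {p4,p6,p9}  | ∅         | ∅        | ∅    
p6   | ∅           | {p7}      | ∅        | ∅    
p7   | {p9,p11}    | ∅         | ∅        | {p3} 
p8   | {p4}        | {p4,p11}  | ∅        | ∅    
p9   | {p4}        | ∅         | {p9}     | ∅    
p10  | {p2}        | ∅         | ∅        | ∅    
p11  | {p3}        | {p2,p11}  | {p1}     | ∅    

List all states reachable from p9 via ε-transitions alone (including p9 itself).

Start with {p9}.
From p9 via ε: add p4.
From p4 via ε: add p7, p10.
From p7 via ε: add p11.
From p10 via ε: add p2.
From p11 via ε: add p3.
No new states can be added; the closed set is {p2, p3, p4, p7, p9, p10, p11}.

{p2, p3, p4, p7, p9, p10, p11}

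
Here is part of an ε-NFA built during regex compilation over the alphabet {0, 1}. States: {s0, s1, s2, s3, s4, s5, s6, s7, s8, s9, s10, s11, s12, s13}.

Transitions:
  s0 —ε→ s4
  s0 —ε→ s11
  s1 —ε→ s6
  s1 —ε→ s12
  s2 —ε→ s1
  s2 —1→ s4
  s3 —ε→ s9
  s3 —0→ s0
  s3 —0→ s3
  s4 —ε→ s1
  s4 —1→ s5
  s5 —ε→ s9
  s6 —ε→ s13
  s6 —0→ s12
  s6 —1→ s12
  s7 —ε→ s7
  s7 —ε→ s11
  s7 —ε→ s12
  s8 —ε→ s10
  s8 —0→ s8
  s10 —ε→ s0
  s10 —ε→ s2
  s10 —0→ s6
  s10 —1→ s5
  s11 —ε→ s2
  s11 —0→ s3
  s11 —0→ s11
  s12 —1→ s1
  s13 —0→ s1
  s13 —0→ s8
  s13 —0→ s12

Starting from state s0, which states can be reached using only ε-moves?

Start with {s0}.
From s0 via ε: add s4, s11.
From s4 via ε: add s1.
From s11 via ε: add s2.
From s1 via ε: add s6, s12.
From s6 via ε: add s13.
No new states can be added; the closed set is {s0, s1, s2, s4, s6, s11, s12, s13}.

{s0, s1, s2, s4, s6, s11, s12, s13}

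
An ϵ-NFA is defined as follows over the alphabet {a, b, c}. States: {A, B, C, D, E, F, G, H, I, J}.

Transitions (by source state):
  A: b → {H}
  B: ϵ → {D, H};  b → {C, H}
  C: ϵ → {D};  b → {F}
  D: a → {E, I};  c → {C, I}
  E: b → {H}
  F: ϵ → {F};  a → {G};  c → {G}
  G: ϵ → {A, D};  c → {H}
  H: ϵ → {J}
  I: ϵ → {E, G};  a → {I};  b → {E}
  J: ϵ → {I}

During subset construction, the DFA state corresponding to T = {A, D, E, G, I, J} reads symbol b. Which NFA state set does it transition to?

A on b → {H}.
E on b → {H}.
I on b → {E}.
No b-transition from D, G, J.
Union after reading b: {E, H}.
Now take the ϵ-closure:
From H via ϵ: add J.
From J via ϵ: add I.
From I via ϵ: add G.
From G via ϵ: add A, D.
No new states can be added; the closed set is {A, D, E, G, H, I, J}.

{A, D, E, G, H, I, J}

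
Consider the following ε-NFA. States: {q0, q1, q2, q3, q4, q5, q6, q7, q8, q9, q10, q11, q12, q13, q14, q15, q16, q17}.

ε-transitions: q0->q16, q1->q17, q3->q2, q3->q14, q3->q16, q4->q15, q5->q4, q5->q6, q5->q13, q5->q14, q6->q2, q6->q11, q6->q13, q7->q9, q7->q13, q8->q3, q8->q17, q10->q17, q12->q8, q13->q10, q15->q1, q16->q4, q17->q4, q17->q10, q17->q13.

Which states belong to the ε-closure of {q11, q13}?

{q1, q4, q10, q11, q13, q15, q17}

Start with {q11, q13}.
From q13 via ε: add q10.
From q10 via ε: add q17.
From q17 via ε: add q4.
From q4 via ε: add q15.
From q15 via ε: add q1.
No new states can be added; the closed set is {q1, q4, q10, q11, q13, q15, q17}.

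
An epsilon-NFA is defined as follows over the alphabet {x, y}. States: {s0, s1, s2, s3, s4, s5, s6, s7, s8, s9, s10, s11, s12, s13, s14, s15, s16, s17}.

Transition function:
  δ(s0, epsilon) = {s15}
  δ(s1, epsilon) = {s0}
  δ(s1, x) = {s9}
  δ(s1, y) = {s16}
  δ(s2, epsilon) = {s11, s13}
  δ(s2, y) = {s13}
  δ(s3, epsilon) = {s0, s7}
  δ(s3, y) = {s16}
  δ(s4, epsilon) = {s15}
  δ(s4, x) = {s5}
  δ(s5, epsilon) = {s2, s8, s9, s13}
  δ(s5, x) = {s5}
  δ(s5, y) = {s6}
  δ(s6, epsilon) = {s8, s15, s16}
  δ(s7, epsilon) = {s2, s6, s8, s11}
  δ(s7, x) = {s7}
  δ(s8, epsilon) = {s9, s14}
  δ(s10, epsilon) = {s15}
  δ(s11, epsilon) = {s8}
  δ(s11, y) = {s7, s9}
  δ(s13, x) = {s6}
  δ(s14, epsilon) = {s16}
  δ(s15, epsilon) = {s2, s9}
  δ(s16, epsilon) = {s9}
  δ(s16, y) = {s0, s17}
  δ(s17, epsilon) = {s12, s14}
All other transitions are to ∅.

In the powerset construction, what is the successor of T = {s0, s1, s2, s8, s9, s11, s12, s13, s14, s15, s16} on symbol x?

{s2, s6, s8, s9, s11, s13, s14, s15, s16}

s1 on x → {s9}.
s13 on x → {s6}.
No x-transition from s0, s2, s8, s9, s11, s12, s14, s15, s16.
Union after reading x: {s6, s9}.
Now take the epsilon-closure:
From s6 via epsilon: add s8, s15, s16.
From s8 via epsilon: add s14.
From s15 via epsilon: add s2.
From s2 via epsilon: add s11, s13.
No new states can be added; the closed set is {s2, s6, s8, s9, s11, s13, s14, s15, s16}.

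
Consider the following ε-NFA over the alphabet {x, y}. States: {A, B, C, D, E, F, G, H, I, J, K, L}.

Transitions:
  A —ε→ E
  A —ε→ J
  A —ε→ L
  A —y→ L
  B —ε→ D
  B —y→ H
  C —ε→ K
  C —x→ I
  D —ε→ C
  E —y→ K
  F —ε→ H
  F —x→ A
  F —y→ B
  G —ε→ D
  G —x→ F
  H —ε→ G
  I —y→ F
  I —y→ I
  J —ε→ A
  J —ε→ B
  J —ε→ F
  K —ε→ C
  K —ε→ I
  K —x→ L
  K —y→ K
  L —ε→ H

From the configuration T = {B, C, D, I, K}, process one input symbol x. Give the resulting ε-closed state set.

C on x → {I}.
K on x → {L}.
No x-transition from B, D, I.
Union after reading x: {I, L}.
Now take the ε-closure:
From L via ε: add H.
From H via ε: add G.
From G via ε: add D.
From D via ε: add C.
From C via ε: add K.
No new states can be added; the closed set is {C, D, G, H, I, K, L}.

{C, D, G, H, I, K, L}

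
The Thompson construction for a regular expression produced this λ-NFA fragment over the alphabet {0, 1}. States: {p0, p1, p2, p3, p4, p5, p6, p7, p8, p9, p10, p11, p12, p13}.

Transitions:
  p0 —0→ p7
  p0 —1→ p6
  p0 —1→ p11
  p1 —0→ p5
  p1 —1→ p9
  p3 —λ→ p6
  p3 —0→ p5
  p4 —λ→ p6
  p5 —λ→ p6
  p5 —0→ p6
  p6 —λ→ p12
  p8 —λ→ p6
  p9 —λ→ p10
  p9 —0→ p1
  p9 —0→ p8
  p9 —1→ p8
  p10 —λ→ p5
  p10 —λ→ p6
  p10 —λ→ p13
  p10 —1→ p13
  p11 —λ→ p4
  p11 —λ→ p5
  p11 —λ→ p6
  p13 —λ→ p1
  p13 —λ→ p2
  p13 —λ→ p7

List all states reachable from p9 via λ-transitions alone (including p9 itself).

{p1, p2, p5, p6, p7, p9, p10, p12, p13}

Start with {p9}.
From p9 via λ: add p10.
From p10 via λ: add p5, p6, p13.
From p6 via λ: add p12.
From p13 via λ: add p1, p2, p7.
No new states can be added; the closed set is {p1, p2, p5, p6, p7, p9, p10, p12, p13}.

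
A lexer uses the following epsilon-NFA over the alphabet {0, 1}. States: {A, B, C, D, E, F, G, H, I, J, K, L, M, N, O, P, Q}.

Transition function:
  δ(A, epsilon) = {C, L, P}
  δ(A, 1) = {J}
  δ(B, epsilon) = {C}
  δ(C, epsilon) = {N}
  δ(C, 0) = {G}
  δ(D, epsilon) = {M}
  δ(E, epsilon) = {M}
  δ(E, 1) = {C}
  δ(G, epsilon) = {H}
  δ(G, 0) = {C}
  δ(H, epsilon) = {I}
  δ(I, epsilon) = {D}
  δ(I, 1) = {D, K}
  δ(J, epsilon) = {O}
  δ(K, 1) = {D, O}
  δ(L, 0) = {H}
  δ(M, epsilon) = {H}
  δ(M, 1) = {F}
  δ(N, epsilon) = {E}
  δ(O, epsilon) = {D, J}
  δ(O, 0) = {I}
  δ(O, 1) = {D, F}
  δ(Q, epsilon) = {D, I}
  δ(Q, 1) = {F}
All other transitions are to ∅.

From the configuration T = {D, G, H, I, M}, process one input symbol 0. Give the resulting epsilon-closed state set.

G on 0 → {C}.
No 0-transition from D, H, I, M.
Union after reading 0: {C}.
Now take the epsilon-closure:
From C via epsilon: add N.
From N via epsilon: add E.
From E via epsilon: add M.
From M via epsilon: add H.
From H via epsilon: add I.
From I via epsilon: add D.
No new states can be added; the closed set is {C, D, E, H, I, M, N}.

{C, D, E, H, I, M, N}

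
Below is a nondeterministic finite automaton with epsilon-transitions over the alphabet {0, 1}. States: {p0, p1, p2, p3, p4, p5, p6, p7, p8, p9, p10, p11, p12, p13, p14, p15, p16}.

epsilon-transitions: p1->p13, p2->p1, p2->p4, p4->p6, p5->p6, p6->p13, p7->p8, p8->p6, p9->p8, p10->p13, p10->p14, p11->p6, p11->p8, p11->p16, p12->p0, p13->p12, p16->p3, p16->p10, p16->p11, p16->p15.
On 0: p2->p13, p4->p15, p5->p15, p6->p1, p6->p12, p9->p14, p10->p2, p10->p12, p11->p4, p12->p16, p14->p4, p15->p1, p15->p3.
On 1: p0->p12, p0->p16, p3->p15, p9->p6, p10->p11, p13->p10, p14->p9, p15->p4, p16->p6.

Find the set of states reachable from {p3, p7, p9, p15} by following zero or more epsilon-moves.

Start with {p3, p7, p9, p15}.
From p7 via epsilon: add p8.
From p8 via epsilon: add p6.
From p6 via epsilon: add p13.
From p13 via epsilon: add p12.
From p12 via epsilon: add p0.
No new states can be added; the closed set is {p0, p3, p6, p7, p8, p9, p12, p13, p15}.

{p0, p3, p6, p7, p8, p9, p12, p13, p15}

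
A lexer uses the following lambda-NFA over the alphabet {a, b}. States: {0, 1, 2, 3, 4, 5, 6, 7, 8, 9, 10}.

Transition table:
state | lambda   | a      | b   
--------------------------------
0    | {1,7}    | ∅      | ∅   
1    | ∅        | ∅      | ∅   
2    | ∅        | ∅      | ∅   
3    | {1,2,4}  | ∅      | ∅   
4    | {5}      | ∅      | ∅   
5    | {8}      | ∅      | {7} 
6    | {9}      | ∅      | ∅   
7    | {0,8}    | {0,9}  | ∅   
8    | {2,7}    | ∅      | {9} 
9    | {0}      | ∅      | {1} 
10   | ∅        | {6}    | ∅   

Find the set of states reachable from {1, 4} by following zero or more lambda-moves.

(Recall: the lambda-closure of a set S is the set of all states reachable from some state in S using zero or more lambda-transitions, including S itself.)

Start with {1, 4}.
From 4 via lambda: add 5.
From 5 via lambda: add 8.
From 8 via lambda: add 2, 7.
From 7 via lambda: add 0.
No new states can be added; the closed set is {0, 1, 2, 4, 5, 7, 8}.

{0, 1, 2, 4, 5, 7, 8}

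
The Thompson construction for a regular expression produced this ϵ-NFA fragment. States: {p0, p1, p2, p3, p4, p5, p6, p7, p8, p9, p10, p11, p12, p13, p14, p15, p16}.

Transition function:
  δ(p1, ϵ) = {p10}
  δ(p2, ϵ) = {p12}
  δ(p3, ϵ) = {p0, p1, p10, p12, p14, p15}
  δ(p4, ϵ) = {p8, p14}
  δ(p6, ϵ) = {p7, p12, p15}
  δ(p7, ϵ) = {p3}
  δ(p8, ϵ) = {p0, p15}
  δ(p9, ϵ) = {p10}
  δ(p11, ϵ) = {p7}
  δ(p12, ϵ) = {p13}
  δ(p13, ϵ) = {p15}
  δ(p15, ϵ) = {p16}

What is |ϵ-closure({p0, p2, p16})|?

6

Start with {p0, p2, p16}.
From p2 via ϵ: add p12.
From p12 via ϵ: add p13.
From p13 via ϵ: add p15.
ϵ-closure = {p0, p2, p12, p13, p15, p16}, which has 6 states.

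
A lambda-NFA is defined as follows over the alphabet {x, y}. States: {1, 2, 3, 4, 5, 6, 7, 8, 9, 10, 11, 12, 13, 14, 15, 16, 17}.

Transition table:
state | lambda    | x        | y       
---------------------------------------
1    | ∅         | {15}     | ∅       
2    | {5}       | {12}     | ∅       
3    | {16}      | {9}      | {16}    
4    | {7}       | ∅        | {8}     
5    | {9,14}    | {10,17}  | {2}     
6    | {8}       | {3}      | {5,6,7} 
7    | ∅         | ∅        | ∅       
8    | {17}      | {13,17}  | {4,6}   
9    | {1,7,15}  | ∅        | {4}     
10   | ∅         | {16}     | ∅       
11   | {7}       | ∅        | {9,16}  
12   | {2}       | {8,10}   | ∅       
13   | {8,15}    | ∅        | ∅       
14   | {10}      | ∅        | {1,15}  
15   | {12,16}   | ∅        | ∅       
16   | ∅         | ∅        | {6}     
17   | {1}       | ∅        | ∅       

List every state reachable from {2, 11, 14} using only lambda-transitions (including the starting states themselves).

Start with {2, 11, 14}.
From 2 via lambda: add 5.
From 11 via lambda: add 7.
From 14 via lambda: add 10.
From 5 via lambda: add 9.
From 9 via lambda: add 1, 15.
From 15 via lambda: add 12, 16.
No new states can be added; the closed set is {1, 2, 5, 7, 9, 10, 11, 12, 14, 15, 16}.

{1, 2, 5, 7, 9, 10, 11, 12, 14, 15, 16}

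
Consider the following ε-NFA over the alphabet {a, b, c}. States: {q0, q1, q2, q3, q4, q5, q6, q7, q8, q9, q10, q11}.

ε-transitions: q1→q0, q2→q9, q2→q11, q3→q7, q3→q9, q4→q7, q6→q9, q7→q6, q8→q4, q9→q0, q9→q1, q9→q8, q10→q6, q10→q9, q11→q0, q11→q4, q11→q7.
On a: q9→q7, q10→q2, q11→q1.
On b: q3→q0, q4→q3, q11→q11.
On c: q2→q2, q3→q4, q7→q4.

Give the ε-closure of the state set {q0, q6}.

{q0, q1, q4, q6, q7, q8, q9}

Start with {q0, q6}.
From q6 via ε: add q9.
From q9 via ε: add q1, q8.
From q8 via ε: add q4.
From q4 via ε: add q7.
No new states can be added; the closed set is {q0, q1, q4, q6, q7, q8, q9}.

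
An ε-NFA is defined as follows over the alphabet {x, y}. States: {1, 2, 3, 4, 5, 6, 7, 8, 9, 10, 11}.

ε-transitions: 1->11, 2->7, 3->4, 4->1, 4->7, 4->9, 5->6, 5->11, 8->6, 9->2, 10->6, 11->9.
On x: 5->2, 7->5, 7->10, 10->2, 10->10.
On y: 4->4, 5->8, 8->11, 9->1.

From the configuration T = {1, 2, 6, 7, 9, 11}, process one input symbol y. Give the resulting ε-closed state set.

{1, 2, 7, 9, 11}

9 on y → {1}.
No y-transition from 1, 2, 6, 7, 11.
Union after reading y: {1}.
Now take the ε-closure:
From 1 via ε: add 11.
From 11 via ε: add 9.
From 9 via ε: add 2.
From 2 via ε: add 7.
No new states can be added; the closed set is {1, 2, 7, 9, 11}.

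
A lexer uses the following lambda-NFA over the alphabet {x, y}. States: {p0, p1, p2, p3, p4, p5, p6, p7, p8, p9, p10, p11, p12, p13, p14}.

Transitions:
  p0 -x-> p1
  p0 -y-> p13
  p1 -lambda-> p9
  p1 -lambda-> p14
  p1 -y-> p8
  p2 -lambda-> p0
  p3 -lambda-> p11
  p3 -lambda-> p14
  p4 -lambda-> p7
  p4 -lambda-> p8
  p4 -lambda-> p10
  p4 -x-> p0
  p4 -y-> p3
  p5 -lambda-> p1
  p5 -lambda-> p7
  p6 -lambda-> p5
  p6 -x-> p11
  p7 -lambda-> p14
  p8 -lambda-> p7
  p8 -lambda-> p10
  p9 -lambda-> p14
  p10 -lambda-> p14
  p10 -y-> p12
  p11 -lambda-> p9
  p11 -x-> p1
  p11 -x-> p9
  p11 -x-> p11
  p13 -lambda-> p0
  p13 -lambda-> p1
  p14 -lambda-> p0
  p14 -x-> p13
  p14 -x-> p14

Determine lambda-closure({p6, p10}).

Start with {p6, p10}.
From p6 via lambda: add p5.
From p10 via lambda: add p14.
From p5 via lambda: add p1, p7.
From p14 via lambda: add p0.
From p1 via lambda: add p9.
No new states can be added; the closed set is {p0, p1, p5, p6, p7, p9, p10, p14}.

{p0, p1, p5, p6, p7, p9, p10, p14}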